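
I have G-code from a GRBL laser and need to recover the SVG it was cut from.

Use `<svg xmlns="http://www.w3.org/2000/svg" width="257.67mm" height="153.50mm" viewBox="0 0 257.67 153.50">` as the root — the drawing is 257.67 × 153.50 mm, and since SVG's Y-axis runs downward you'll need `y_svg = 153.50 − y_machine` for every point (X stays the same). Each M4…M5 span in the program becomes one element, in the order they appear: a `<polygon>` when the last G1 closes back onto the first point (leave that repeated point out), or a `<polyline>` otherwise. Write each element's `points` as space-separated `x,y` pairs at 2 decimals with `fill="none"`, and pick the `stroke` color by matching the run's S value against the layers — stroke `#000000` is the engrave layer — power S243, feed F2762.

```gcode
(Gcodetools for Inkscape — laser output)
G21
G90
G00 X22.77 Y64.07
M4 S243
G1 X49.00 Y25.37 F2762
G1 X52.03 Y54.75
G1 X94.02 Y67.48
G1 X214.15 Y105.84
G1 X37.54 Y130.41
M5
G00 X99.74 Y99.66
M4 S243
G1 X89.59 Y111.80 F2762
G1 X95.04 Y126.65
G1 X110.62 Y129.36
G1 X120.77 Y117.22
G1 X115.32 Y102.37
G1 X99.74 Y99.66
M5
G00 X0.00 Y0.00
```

<svg xmlns="http://www.w3.org/2000/svg" width="257.67mm" height="153.50mm" viewBox="0 0 257.67 153.50">
  <polyline points="22.77,89.43 49.00,128.13 52.03,98.75 94.02,86.02 214.15,47.66 37.54,23.09" fill="none" stroke="#000000"/>
  <polygon points="99.74,53.84 89.59,41.70 95.04,26.85 110.62,24.14 120.77,36.28 115.32,51.13" fill="none" stroke="#000000"/>
</svg>

Each laser-on run becomes one SVG element. Flip Y back into SVG space with y_svg = 153.50 − y_machine. Every run uses S243, so all elements get stroke `#000000` (engrave).

Run 1: The run is open, so emit a `<polyline>` with points (Y-flipped): 22.77,89.43 49.00,128.13 52.03,98.75 94.02,86.02 214.15,47.66 37.54,23.09.

Run 2: The run returns to its start, so emit a `<polygon>` with points (Y-flipped): 99.74,53.84 89.59,41.70 95.04,26.85 110.62,24.14 120.77,36.28 115.32,51.13.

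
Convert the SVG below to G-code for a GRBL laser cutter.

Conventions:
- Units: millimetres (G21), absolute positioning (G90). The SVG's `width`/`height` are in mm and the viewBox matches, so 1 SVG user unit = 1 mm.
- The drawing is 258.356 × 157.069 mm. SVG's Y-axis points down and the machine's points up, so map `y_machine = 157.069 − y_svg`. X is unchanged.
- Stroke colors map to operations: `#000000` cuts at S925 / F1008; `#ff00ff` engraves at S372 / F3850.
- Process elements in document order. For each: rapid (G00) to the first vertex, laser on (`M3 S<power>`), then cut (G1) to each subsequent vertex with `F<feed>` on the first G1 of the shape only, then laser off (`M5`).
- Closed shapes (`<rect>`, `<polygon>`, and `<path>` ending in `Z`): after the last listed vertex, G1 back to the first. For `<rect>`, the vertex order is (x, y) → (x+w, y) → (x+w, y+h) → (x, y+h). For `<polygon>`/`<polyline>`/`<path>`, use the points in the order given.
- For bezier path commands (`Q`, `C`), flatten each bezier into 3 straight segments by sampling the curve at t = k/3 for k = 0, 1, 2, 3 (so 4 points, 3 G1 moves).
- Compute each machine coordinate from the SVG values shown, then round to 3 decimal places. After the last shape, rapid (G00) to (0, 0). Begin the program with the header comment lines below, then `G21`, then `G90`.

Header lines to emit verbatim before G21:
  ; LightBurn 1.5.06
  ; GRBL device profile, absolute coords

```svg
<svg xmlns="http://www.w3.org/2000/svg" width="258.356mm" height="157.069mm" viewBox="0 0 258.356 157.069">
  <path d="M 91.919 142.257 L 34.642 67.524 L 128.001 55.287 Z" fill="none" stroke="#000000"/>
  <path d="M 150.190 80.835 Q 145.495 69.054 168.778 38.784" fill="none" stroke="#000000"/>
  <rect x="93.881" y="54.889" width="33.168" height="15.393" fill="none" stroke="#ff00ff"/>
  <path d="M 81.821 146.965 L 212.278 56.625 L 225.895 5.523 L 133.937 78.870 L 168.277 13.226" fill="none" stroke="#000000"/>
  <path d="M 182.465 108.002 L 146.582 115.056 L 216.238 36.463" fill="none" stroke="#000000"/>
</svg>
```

Since the viewBox matches the mm dimensions, user units are millimetres directly. The only transform is the Y-flip y_m = 157.069 − y_svg.

Shape 1 is a regular polygon drawn with `<path>`. Its stroke #000000 means cut at S925, F1008. After flipping Y the toolpath is (91.919,14.812) → (34.642,89.545) → (128.001,101.782) → (91.919,14.812), returning to the start.

Shape 2 is a quadratic bezier drawn with `<path>`. Its stroke #000000 means cut at S925, F1008. After flipping Y the toolpath is (150.190,76.234) → (150.169,86.142) → (156.365,100.159) → (168.778,118.285).

Shape 3 is a rectangle drawn with `<rect>`. Its stroke #ff00ff means engrave at S372, F3850. After flipping Y the toolpath is (93.881,102.180) → (127.049,102.180) → (127.049,86.787) → (93.881,86.787) → (93.881,102.180), returning to the start.

Shape 4 is a open polyline drawn with `<path>`. Its stroke #000000 means cut at S925, F1008. After flipping Y the toolpath is (81.821,10.104) → (212.278,100.444) → (225.895,151.546) → (133.937,78.199) → (168.277,143.843).

Shape 5 is a open polyline drawn with `<path>`. Its stroke #000000 means cut at S925, F1008. After flipping Y the toolpath is (182.465,49.067) → (146.582,42.013) → (216.238,120.606).

; LightBurn 1.5.06
; GRBL device profile, absolute coords
G21
G90
G00 X91.919 Y14.812
M3 S925
G1 X34.642 Y89.545 F1008
G1 X128.001 Y101.782
G1 X91.919 Y14.812
M5
G00 X150.190 Y76.234
M3 S925
G1 X150.169 Y86.142 F1008
G1 X156.365 Y100.159
G1 X168.778 Y118.285
M5
G00 X93.881 Y102.180
M3 S372
G1 X127.049 Y102.180 F3850
G1 X127.049 Y86.787
G1 X93.881 Y86.787
G1 X93.881 Y102.180
M5
G00 X81.821 Y10.104
M3 S925
G1 X212.278 Y100.444 F1008
G1 X225.895 Y151.546
G1 X133.937 Y78.199
G1 X168.277 Y143.843
M5
G00 X182.465 Y49.067
M3 S925
G1 X146.582 Y42.013 F1008
G1 X216.238 Y120.606
M5
G00 X0.000 Y0.000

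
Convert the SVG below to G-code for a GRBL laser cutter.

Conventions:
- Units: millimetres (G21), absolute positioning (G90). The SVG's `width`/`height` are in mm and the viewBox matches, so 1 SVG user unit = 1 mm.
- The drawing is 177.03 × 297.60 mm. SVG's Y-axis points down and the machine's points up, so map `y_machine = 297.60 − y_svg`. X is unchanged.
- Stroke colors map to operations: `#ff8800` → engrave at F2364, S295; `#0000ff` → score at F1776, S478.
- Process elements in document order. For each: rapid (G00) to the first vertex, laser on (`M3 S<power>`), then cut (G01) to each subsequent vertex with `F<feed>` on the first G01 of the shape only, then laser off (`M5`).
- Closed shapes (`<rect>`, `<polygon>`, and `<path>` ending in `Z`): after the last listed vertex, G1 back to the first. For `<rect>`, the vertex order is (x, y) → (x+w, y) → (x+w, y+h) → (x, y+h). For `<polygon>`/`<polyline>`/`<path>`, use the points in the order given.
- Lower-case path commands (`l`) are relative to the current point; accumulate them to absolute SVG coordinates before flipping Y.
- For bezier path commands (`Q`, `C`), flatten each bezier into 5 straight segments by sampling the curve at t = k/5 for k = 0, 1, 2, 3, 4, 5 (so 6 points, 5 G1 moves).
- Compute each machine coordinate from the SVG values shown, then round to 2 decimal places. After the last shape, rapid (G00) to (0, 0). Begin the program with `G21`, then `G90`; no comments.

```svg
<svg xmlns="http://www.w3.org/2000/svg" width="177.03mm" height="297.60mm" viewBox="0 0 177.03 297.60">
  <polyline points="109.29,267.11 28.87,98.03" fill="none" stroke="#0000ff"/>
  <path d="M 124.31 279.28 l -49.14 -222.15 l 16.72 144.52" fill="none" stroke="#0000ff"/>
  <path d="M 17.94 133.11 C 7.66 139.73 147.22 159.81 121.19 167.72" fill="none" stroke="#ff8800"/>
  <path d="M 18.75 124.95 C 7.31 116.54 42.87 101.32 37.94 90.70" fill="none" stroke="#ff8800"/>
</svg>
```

G21
G90
G00 X109.29 Y30.49
M3 S478
G01 X28.87 Y199.57 F1776
M5
G00 X124.31 Y18.32
M3 S478
G01 X75.17 Y240.47 F1776
G01 X91.89 Y95.95
M5
G00 X17.94 Y164.49
M3 S295
G01 X27.23 Y159.11 F2364
G01 X57.34 Y151.73
G01 X93.13 Y143.57
G01 X119.46 Y135.88
G01 X121.19 Y129.88
M5
G00 X18.75 Y172.65
M3 S295
G01 X16.83 Y178.42 F2364
G01 X21.98 Y185.28
G01 X30.02 Y192.68
G01 X36.74 Y200.07
G01 X37.94 Y206.90
M5
G00 X0.00 Y0.00

viewBox `0 0 177.03 297.60` with mm width/height → 1 unit = 1 mm. Flip: y_m = 297.60 − y_svg.

**Shape 1** — `<polyline>` line segment, stroke `#0000ff` → score (S478, F1776). Machine vertices: (109.29,30.49) → (28.87,199.57). Open path.

**Shape 2** — `<path>` open polyline, stroke `#0000ff` → score (S478, F1776). Machine vertices: (124.31,18.32) → (75.17,240.47) → (91.89,95.95). Open path.

**Shape 3** — `<path>` cubic bezier, stroke `#ff8800` → engrave (S295, F2364). Control points (SVG): P0=(17.94,133.11), P1=(7.66,139.73), P2=(147.22,159.81), P3=(121.19,167.72); sampled at t=k/5. Machine vertices: (17.94,164.49) → (27.23,159.11) → (57.34,151.73) → (93.13,143.57) → (119.46,135.88) → (121.19,129.88). Open path.

**Shape 4** — `<path>` cubic bezier, stroke `#ff8800` → engrave (S295, F2364). Control points (SVG): P0=(18.75,124.95), P1=(7.31,116.54), P2=(42.87,101.32), P3=(37.94,90.70); sampled at t=k/5. Machine vertices: (18.75,172.65) → (16.83,178.42) → (21.98,185.28) → (30.02,192.68) → (36.74,200.07) → (37.94,206.90). Open path.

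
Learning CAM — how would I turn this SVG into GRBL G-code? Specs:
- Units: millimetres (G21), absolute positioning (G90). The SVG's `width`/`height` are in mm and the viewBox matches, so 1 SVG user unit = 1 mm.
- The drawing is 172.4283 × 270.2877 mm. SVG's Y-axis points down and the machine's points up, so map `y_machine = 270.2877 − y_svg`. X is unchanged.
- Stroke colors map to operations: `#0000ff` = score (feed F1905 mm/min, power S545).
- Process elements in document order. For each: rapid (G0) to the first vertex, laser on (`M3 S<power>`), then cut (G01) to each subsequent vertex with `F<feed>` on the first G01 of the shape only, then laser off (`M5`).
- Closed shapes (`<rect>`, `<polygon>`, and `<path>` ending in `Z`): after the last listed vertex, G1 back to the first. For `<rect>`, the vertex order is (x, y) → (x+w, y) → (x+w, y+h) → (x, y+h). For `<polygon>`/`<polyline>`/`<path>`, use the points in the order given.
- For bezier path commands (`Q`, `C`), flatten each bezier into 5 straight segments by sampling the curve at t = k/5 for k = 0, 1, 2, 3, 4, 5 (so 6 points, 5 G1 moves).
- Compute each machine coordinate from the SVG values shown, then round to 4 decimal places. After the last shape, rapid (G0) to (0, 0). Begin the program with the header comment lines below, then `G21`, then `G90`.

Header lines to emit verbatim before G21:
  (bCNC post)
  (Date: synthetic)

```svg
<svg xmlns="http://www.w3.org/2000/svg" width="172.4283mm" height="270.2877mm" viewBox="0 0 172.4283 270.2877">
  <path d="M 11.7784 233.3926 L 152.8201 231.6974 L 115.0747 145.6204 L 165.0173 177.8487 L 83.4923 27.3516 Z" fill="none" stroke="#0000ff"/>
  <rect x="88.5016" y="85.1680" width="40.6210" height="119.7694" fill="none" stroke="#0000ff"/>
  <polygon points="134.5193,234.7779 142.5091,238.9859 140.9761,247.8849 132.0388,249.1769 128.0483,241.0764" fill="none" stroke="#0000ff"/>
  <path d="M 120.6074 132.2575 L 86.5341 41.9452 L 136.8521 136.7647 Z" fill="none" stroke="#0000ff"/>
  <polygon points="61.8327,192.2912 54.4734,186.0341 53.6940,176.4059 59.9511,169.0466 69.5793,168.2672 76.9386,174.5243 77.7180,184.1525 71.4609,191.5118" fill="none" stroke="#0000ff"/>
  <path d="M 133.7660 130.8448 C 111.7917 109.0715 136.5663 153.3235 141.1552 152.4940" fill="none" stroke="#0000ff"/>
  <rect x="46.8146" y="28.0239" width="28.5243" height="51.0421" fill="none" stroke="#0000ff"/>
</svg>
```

1 u = 1 mm; y_m = 270.2877 − y.

[1] `<path>` closed polygon, #0000ff→score S545 F1905: (11.7784,36.8951) → (152.8201,38.5903) → (115.0747,124.6673) → (165.0173,92.4390) → (83.4923,242.9361) → (11.7784,36.8951) (closed)

[2] `<rect>` rectangle, #0000ff→score S545 F1905: (88.5016,185.1197) → (129.1226,185.1197) → (129.1226,65.3503) → (88.5016,65.3503) → (88.5016,185.1197) (closed)

[3] `<polygon>` regular polygon, #0000ff→score S545 F1905: (134.5193,35.5098) → (142.5091,31.3018) → (140.9761,22.4028) → (132.0388,21.1108) → (128.0483,29.2113) → (134.5193,35.5098) (closed)

[4] `<path>` closed polygon, #0000ff→score S545 F1905: (120.6074,138.0302) → (86.5341,228.3425) → (136.8521,133.5230) → (120.6074,138.0302) (closed)

[5] `<polygon>` regular polygon, #0000ff→score S545 F1905: (61.8327,77.9965) → (54.4734,84.2536) → (53.6940,93.8818) → (59.9511,101.2411) → (69.5793,102.0205) → (76.9386,95.7634) → (77.7180,86.1352) → (71.4609,78.7759) → (61.8327,77.9965) (closed)

[6] `<path>` cubic bezier, #0000ff→score S545 F1905: (133.7660,139.4429) → (125.6558,145.4727) → (125.5525,140.9896) → (130.2432,131.3266) → (136.5151,121.8169) → (141.1552,117.7937)

[7] `<rect>` rectangle, #0000ff→score S545 F1905: (46.8146,242.2638) → (75.3389,242.2638) → (75.3389,191.2217) → (46.8146,191.2217) → (46.8146,242.2638) (closed)

(bCNC post)
(Date: synthetic)
G21
G90
G0 X11.7784 Y36.8951
M3 S545
G01 X152.8201 Y38.5903 F1905
G01 X115.0747 Y124.6673
G01 X165.0173 Y92.4390
G01 X83.4923 Y242.9361
G01 X11.7784 Y36.8951
M5
G0 X88.5016 Y185.1197
M3 S545
G01 X129.1226 Y185.1197 F1905
G01 X129.1226 Y65.3503
G01 X88.5016 Y65.3503
G01 X88.5016 Y185.1197
M5
G0 X134.5193 Y35.5098
M3 S545
G01 X142.5091 Y31.3018 F1905
G01 X140.9761 Y22.4028
G01 X132.0388 Y21.1108
G01 X128.0483 Y29.2113
G01 X134.5193 Y35.5098
M5
G0 X120.6074 Y138.0302
M3 S545
G01 X86.5341 Y228.3425 F1905
G01 X136.8521 Y133.5230
G01 X120.6074 Y138.0302
M5
G0 X61.8327 Y77.9965
M3 S545
G01 X54.4734 Y84.2536 F1905
G01 X53.6940 Y93.8818
G01 X59.9511 Y101.2411
G01 X69.5793 Y102.0205
G01 X76.9386 Y95.7634
G01 X77.7180 Y86.1352
G01 X71.4609 Y78.7759
G01 X61.8327 Y77.9965
M5
G0 X133.7660 Y139.4429
M3 S545
G01 X125.6558 Y145.4727 F1905
G01 X125.5525 Y140.9896
G01 X130.2432 Y131.3266
G01 X136.5151 Y121.8169
G01 X141.1552 Y117.7937
M5
G0 X46.8146 Y242.2638
M3 S545
G01 X75.3389 Y242.2638 F1905
G01 X75.3389 Y191.2217
G01 X46.8146 Y191.2217
G01 X46.8146 Y242.2638
M5
G0 X0.0000 Y0.0000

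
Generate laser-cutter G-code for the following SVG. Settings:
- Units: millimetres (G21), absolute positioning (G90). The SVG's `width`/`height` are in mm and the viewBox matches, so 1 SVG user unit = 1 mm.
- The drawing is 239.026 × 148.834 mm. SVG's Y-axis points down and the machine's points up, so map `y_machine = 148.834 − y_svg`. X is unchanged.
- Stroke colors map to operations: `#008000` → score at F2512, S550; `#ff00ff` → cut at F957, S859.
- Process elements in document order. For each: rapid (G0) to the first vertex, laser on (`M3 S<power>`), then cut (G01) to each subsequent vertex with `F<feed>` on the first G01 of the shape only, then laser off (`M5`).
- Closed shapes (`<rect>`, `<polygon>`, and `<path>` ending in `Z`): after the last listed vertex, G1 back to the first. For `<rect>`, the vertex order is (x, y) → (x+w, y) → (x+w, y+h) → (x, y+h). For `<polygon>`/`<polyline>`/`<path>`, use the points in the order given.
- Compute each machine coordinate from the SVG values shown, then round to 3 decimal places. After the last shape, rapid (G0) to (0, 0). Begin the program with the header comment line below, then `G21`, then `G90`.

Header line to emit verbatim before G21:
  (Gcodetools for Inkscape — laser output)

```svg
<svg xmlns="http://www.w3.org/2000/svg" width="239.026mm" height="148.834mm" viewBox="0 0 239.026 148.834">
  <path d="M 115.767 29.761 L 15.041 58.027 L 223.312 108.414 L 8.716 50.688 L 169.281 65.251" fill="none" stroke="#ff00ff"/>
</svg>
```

(Gcodetools for Inkscape — laser output)
G21
G90
G0 X115.767 Y119.073
M3 S859
G01 X15.041 Y90.807 F957
G01 X223.312 Y40.420
G01 X8.716 Y98.146
G01 X169.281 Y83.583
M5
G0 X0.000 Y0.000

1 u = 1 mm; y_m = 148.834 − y.

[1] `<path>` open polyline, #ff00ff→cut S859 F957: (115.767,119.073) → (15.041,90.807) → (223.312,40.420) → (8.716,98.146) → (169.281,83.583)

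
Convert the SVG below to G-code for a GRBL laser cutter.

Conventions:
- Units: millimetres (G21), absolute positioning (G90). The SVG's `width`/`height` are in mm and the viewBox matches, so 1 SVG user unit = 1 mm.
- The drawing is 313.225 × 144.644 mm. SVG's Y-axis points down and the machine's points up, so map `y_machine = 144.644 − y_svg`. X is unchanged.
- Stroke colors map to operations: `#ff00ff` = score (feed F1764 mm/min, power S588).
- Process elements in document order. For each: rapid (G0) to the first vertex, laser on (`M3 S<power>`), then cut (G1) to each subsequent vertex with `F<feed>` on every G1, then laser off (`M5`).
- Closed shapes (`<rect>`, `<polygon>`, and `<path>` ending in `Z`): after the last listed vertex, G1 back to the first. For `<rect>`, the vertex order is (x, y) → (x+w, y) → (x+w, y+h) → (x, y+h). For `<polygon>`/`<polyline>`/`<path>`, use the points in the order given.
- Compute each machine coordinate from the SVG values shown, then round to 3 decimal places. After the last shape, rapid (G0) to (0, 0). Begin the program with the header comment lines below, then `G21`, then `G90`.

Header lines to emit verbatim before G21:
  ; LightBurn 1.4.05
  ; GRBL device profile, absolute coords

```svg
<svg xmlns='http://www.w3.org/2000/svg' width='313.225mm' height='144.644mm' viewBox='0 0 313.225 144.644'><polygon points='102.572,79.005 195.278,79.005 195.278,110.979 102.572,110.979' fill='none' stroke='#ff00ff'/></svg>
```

viewBox `0 0 313.225 144.644` with mm width/height → 1 unit = 1 mm. Flip: y_m = 144.644 − y_svg.

**Shape 1** — `<polygon>` rectangle, stroke `#ff00ff` → score (S588, F1764). Machine vertices: (102.572,65.639) → (195.278,65.639) → (195.278,33.665) → (102.572,33.665) → (102.572,65.639). Closed: final G1 returns to the first vertex.

; LightBurn 1.4.05
; GRBL device profile, absolute coords
G21
G90
G0 X102.572 Y65.639
M3 S588
G1 X195.278 Y65.639 F1764
G1 X195.278 Y33.665 F1764
G1 X102.572 Y33.665 F1764
G1 X102.572 Y65.639 F1764
M5
G0 X0.000 Y0.000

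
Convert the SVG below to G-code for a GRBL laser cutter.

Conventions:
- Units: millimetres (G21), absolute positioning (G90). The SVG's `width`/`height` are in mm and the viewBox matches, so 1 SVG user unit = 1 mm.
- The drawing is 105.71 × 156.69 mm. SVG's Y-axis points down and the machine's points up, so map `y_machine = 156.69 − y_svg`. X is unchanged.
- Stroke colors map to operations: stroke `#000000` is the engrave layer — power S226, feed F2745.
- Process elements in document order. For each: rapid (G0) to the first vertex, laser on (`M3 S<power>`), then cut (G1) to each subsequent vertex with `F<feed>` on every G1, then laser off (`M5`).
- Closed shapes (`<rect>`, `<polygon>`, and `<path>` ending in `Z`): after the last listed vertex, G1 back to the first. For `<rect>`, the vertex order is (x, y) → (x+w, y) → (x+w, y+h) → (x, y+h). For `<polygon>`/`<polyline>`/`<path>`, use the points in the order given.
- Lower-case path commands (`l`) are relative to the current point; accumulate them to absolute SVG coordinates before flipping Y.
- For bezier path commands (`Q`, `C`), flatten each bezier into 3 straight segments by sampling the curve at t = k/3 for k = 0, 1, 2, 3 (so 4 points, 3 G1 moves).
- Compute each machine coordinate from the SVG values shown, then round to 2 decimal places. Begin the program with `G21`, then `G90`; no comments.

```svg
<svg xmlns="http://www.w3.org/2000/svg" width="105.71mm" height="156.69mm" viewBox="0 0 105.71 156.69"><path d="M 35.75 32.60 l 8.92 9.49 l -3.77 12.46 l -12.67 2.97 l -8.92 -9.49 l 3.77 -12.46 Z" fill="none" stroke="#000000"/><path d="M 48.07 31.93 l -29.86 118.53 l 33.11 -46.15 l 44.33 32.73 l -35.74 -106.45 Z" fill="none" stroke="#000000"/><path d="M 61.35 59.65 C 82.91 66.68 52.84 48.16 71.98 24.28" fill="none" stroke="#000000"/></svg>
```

G21
G90
G0 X35.75 Y124.09
M3 S226
G1 X44.67 Y114.60 F2745
G1 X40.90 Y102.14 F2745
G1 X28.23 Y99.17 F2745
G1 X19.31 Y108.66 F2745
G1 X23.08 Y121.12 F2745
G1 X35.75 Y124.09 F2745
M5
G0 X48.07 Y124.76
M3 S226
G1 X18.21 Y6.23 F2745
G1 X51.32 Y52.38 F2745
G1 X95.65 Y19.65 F2745
G1 X59.91 Y126.10 F2745
G1 X48.07 Y124.76 F2745
M5
G0 X61.35 Y97.04
M3 S226
G1 X69.43 Y97.78 F2745
G1 X65.51 Y111.06 F2745
G1 X71.98 Y132.41 F2745
M5

viewBox `0 0 105.71 156.69` with mm width/height → 1 unit = 1 mm. Flip: y_m = 156.69 − y_svg.

**Shape 1** — `<path>` regular polygon, stroke `#000000` → engrave (S226, F2745). Machine vertices: (35.75,124.09) → (44.67,114.60) → (40.90,102.14) → (28.23,99.17) → (19.31,108.66) → (23.08,121.12) → (35.75,124.09). Closed: final G1 returns to the first vertex.

**Shape 2** — `<path>` closed polygon, stroke `#000000` → engrave (S226, F2745). Machine vertices: (48.07,124.76) → (18.21,6.23) → (51.32,52.38) → (95.65,19.65) → (59.91,126.10) → (48.07,124.76). Closed: final G1 returns to the first vertex.

**Shape 3** — `<path>` cubic bezier, stroke `#000000` → engrave (S226, F2745). Control points (SVG): P0=(61.35,59.65), P1=(82.91,66.68), P2=(52.84,48.16), P3=(71.98,24.28); sampled at t=k/3. Machine vertices: (61.35,97.04) → (69.43,97.78) → (65.51,111.06) → (71.98,132.41). Open path.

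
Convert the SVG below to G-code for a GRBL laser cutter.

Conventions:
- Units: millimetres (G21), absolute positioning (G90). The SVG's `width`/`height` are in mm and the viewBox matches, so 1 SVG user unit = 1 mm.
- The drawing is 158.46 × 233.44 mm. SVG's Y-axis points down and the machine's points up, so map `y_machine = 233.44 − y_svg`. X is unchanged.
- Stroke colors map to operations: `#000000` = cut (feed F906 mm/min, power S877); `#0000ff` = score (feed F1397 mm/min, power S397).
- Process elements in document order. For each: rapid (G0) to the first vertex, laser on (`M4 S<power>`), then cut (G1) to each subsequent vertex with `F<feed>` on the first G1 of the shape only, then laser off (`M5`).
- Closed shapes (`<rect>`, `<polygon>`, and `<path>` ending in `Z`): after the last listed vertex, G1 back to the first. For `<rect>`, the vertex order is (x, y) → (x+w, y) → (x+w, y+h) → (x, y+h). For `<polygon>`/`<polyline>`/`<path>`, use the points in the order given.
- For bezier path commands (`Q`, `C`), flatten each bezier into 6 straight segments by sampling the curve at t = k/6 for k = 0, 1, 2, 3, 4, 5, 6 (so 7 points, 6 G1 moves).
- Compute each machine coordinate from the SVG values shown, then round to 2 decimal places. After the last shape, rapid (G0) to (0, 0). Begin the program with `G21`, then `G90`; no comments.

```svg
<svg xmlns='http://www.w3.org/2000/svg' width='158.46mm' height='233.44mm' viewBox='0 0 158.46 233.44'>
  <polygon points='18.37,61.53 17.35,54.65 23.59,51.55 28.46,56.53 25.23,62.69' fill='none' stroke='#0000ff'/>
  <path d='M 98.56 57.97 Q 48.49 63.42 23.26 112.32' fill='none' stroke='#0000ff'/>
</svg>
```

viewBox `0 0 158.46 233.44` with mm width/height → 1 unit = 1 mm. Flip: y_m = 233.44 − y_svg.

**Shape 1** — `<polygon>` regular polygon, stroke `#0000ff` → score (S397, F1397). Machine vertices: (18.37,171.91) → (17.35,178.79) → (23.59,181.89) → (28.46,176.91) → (25.23,170.75) → (18.37,171.91). Closed: final G1 returns to the first vertex.

**Shape 2** — `<path>` quadratic bezier, stroke `#0000ff` → score (S397, F1397). Control points (SVG): P0=(98.56,57.97), P1=(48.49,63.42), P2=(23.26,112.32); sampled at t=k/6. Machine vertices: (98.56,175.47) → (82.56,172.45) → (67.94,167.01) → (54.70,159.16) → (42.84,148.89) → (32.36,136.21) → (23.26,121.12). Open path.

G21
G90
G0 X18.37 Y171.91
M4 S397
G1 X17.35 Y178.79 F1397
G1 X23.59 Y181.89
G1 X28.46 Y176.91
G1 X25.23 Y170.75
G1 X18.37 Y171.91
M5
G0 X98.56 Y175.47
M4 S397
G1 X82.56 Y172.45 F1397
G1 X67.94 Y167.01
G1 X54.70 Y159.16
G1 X42.84 Y148.89
G1 X32.36 Y136.21
G1 X23.26 Y121.12
M5
G0 X0.00 Y0.00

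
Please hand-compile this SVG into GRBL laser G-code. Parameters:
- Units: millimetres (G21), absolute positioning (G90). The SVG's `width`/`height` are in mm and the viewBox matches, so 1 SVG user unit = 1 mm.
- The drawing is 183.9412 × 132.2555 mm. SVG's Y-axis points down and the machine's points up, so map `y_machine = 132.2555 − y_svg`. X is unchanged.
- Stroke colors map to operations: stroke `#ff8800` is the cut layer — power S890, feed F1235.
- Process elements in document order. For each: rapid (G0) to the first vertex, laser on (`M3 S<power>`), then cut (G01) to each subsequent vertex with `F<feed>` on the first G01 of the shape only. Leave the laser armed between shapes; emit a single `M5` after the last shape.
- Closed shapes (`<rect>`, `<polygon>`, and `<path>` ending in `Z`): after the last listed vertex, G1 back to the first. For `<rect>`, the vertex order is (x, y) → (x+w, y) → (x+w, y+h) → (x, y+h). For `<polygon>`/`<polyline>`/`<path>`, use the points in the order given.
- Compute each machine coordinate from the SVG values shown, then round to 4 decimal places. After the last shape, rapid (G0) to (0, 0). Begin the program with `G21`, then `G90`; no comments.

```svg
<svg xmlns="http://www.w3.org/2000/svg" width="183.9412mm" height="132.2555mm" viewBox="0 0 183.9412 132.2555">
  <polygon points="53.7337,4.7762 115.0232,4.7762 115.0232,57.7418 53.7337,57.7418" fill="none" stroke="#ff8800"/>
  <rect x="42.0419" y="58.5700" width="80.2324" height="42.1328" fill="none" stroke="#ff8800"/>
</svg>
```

G21
G90
G0 X53.7337 Y127.4793
M3 S890
G01 X115.0232 Y127.4793 F1235
G01 X115.0232 Y74.5137
G01 X53.7337 Y74.5137
G01 X53.7337 Y127.4793
G0 X42.0419 Y73.6855
M3 S890
G01 X122.2743 Y73.6855 F1235
G01 X122.2743 Y31.5527
G01 X42.0419 Y31.5527
G01 X42.0419 Y73.6855
M5
G0 X0.0000 Y0.0000

Since the viewBox matches the mm dimensions, user units are millimetres directly. The only transform is the Y-flip y_m = 132.2555 − y_svg.

Shape 1 is a rectangle drawn with `<polygon>`. Its stroke #ff8800 means cut at S890, F1235. After flipping Y the toolpath is (53.7337,127.4793) → (115.0232,127.4793) → (115.0232,74.5137) → (53.7337,74.5137) → (53.7337,127.4793), returning to the start.

Shape 2 is a rectangle drawn with `<rect>`. Its stroke #ff8800 means cut at S890, F1235. After flipping Y the toolpath is (42.0419,73.6855) → (122.2743,73.6855) → (122.2743,31.5527) → (42.0419,31.5527) → (42.0419,73.6855), returning to the start.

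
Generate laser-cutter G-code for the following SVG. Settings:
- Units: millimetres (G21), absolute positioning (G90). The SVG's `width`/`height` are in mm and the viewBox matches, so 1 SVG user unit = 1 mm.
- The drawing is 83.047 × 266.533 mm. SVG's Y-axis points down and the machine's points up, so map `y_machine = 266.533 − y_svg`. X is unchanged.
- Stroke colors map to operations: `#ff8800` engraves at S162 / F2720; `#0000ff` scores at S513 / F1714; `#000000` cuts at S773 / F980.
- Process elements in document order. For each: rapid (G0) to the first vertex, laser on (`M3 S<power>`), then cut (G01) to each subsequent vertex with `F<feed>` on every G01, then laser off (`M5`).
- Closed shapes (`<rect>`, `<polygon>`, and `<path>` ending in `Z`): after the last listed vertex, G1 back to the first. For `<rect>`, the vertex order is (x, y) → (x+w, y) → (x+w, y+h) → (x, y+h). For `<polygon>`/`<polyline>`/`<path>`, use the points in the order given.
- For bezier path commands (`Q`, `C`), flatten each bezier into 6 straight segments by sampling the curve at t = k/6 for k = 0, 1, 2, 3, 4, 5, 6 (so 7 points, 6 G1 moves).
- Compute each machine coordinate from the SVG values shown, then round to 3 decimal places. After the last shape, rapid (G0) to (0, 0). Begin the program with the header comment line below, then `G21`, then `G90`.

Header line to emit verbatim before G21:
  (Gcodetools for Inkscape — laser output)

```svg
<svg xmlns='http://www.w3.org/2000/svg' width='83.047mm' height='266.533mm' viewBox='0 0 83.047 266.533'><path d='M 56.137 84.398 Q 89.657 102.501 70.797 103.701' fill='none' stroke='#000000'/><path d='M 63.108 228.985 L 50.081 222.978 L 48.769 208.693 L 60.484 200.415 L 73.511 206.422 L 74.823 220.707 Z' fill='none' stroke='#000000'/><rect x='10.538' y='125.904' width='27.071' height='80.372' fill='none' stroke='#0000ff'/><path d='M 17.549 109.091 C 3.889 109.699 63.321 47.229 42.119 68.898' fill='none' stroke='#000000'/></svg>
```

(Gcodetools for Inkscape — laser output)
G21
G90
G0 X56.137 Y182.135
M3 S773
G01 X65.855 Y176.570 F980
G01 X72.664 Y171.944 F980
G01 X76.562 Y168.258 F980
G01 X77.550 Y165.510 F980
G01 X75.629 Y163.702 F980
G01 X70.797 Y162.832 F980
M5
G0 X63.108 Y37.548
M3 S773
G01 X50.081 Y43.555 F980
G01 X48.769 Y57.840 F980
G01 X60.484 Y66.118 F980
G01 X73.511 Y60.111 F980
G01 X74.823 Y45.826 F980
G01 X63.108 Y37.548 F980
M5
G0 X10.538 Y140.629
M3 S513
G01 X37.609 Y140.629 F1714
G01 X37.609 Y60.257 F1714
G01 X10.538 Y60.257 F1714
G01 X10.538 Y140.629 F1714
M5
G0 X17.549 Y157.442
M3 S773
G01 X16.098 Y161.713 F980
G01 X22.559 Y172.408 F980
G01 X32.662 Y185.436 F980
G01 X42.137 Y196.710 F980
G01 X46.712 Y202.139 F980
G01 X42.119 Y197.635 F980
M5
G0 X0.000 Y0.000

Since the viewBox matches the mm dimensions, user units are millimetres directly. The only transform is the Y-flip y_m = 266.533 − y_svg.

Shape 1 is a quadratic bezier drawn with `<path>`. Its stroke #000000 means cut at S773, F980. After flipping Y the toolpath is (56.137,182.135) → (65.855,176.570) → (72.664,171.944) → (76.562,168.258) → (77.550,165.510) → (75.629,163.702) → (70.797,162.832).

Shape 2 is a regular polygon drawn with `<path>`. Its stroke #000000 means cut at S773, F980. After flipping Y the toolpath is (63.108,37.548) → (50.081,43.555) → (48.769,57.840) → (60.484,66.118) → (73.511,60.111) → (74.823,45.826) → (63.108,37.548), returning to the start.

Shape 3 is a rectangle drawn with `<rect>`. Its stroke #0000ff means score at S513, F1714. After flipping Y the toolpath is (10.538,140.629) → (37.609,140.629) → (37.609,60.257) → (10.538,60.257) → (10.538,140.629), returning to the start.

Shape 4 is a cubic bezier drawn with `<path>`. Its stroke #000000 means cut at S773, F980. After flipping Y the toolpath is (17.549,157.442) → (16.098,161.713) → (22.559,172.408) → (32.662,185.436) → (42.137,196.710) → (46.712,202.139) → (42.119,197.635).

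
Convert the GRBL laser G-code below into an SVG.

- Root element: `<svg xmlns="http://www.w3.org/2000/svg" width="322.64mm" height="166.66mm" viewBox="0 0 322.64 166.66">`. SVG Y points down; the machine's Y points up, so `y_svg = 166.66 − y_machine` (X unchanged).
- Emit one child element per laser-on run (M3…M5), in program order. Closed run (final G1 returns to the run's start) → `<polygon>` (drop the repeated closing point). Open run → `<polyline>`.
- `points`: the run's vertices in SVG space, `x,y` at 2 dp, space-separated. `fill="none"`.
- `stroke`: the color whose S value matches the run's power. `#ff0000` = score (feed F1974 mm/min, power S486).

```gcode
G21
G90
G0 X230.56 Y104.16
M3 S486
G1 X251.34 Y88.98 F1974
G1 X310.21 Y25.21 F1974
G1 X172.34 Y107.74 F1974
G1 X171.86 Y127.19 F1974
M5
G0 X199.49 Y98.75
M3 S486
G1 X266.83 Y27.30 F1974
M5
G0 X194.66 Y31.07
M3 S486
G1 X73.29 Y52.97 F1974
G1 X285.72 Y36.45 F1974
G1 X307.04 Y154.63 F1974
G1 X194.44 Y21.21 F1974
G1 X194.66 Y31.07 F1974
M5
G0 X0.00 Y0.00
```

Each laser-on run becomes one SVG element. Flip Y back into SVG space with y_svg = 166.66 − y_machine. Every run uses S486, so all elements get stroke `#ff0000` (score).

Run 1: The run is open, so emit a `<polyline>` with points (Y-flipped): 230.56,62.50 251.34,77.68 310.21,141.45 172.34,58.92 171.86,39.47.

Run 2: The run is open, so emit a `<polyline>` with points (Y-flipped): 199.49,67.91 266.83,139.36.

Run 3: The run returns to its start, so emit a `<polygon>` with points (Y-flipped): 194.66,135.59 73.29,113.69 285.72,130.21 307.04,12.03 194.44,145.45.

<svg xmlns="http://www.w3.org/2000/svg" width="322.64mm" height="166.66mm" viewBox="0 0 322.64 166.66">
  <polyline points="230.56,62.50 251.34,77.68 310.21,141.45 172.34,58.92 171.86,39.47" fill="none" stroke="#ff0000"/>
  <polyline points="199.49,67.91 266.83,139.36" fill="none" stroke="#ff0000"/>
  <polygon points="194.66,135.59 73.29,113.69 285.72,130.21 307.04,12.03 194.44,145.45" fill="none" stroke="#ff0000"/>
</svg>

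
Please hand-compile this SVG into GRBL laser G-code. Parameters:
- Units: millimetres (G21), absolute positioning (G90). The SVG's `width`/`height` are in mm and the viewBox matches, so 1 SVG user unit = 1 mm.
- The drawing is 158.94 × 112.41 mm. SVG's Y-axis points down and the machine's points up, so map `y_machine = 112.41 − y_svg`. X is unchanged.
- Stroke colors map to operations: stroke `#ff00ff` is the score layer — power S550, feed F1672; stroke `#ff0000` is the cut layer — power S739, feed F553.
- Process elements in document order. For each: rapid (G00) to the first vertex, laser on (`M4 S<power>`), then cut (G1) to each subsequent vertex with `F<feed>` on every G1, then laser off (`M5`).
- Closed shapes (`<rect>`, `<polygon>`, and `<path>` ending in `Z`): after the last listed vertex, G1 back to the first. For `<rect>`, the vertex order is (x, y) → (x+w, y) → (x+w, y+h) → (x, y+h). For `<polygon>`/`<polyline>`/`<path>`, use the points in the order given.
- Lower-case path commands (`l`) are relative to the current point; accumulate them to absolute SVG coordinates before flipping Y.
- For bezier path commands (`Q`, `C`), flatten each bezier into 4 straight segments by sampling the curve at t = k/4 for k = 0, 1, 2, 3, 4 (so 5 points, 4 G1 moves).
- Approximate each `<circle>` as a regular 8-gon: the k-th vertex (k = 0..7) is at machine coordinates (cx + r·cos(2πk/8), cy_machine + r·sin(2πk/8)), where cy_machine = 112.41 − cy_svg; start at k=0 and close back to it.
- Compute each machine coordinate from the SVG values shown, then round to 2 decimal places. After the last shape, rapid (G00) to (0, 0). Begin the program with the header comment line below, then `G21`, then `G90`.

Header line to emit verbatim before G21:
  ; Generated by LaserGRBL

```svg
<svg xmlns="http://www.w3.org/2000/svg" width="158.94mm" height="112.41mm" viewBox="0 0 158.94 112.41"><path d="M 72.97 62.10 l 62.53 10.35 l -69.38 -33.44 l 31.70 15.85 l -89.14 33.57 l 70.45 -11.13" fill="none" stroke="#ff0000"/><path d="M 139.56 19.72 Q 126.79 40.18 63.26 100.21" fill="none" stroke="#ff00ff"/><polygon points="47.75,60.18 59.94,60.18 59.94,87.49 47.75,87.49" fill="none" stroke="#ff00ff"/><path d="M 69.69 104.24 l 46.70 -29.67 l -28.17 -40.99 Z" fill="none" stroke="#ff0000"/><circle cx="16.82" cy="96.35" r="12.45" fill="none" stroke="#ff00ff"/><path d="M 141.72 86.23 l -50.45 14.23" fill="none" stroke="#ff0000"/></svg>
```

; Generated by LaserGRBL
G21
G90
G00 X72.97 Y50.31
M4 S739
G1 X135.50 Y39.96 F553
G1 X66.12 Y73.40 F553
G1 X97.82 Y57.55 F553
G1 X8.68 Y23.98 F553
G1 X79.13 Y35.11 F553
M5
G00 X139.56 Y92.69
M4 S550
G1 X130.00 Y79.99 F1672
G1 X114.10 Y62.34 F1672
G1 X91.85 Y39.74 F1672
G1 X63.26 Y12.20 F1672
M5
G00 X47.75 Y52.23
M4 S550
G1 X59.94 Y52.23 F1672
G1 X59.94 Y24.92 F1672
G1 X47.75 Y24.92 F1672
G1 X47.75 Y52.23 F1672
M5
G00 X69.69 Y8.17
M4 S739
G1 X116.39 Y37.84 F553
G1 X88.22 Y78.83 F553
G1 X69.69 Y8.17 F553
M5
G00 X29.27 Y16.06
M4 S550
G1 X25.62 Y24.86 F1672
G1 X16.82 Y28.51 F1672
G1 X8.02 Y24.86 F1672
G1 X4.37 Y16.06 F1672
G1 X8.02 Y7.26 F1672
G1 X16.82 Y3.61 F1672
G1 X25.62 Y7.26 F1672
G1 X29.27 Y16.06 F1672
M5
G00 X141.72 Y26.18
M4 S739
G1 X91.27 Y11.95 F553
M5
G00 X0.00 Y0.00

viewBox `0 0 158.94 112.41` with mm width/height → 1 unit = 1 mm. Flip: y_m = 112.41 − y_svg.

**Shape 1** — `<path>` open polyline, stroke `#ff0000` → cut (S739, F553). Machine vertices: (72.97,50.31) → (135.50,39.96) → (66.12,73.40) → (97.82,57.55) → (8.68,23.98) → (79.13,35.11). Open path.

**Shape 2** — `<path>` quadratic bezier, stroke `#ff00ff` → score (S550, F1672). Control points (SVG): P0=(139.56,19.72), P1=(126.79,40.18), P2=(63.26,100.21); sampled at t=k/4. Machine vertices: (139.56,92.69) → (130.00,79.99) → (114.10,62.34) → (91.85,39.74) → (63.26,12.20). Open path.

**Shape 3** — `<polygon>` rectangle, stroke `#ff00ff` → score (S550, F1672). Machine vertices: (47.75,52.23) → (59.94,52.23) → (59.94,24.92) → (47.75,24.92) → (47.75,52.23). Closed: final G1 returns to the first vertex.

**Shape 4** — `<path>` closed polygon, stroke `#ff0000` → cut (S739, F553). Machine vertices: (69.69,8.17) → (116.39,37.84) → (88.22,78.83) → (69.69,8.17). Closed: final G1 returns to the first vertex.

**Shape 5** — `<circle>` circle, stroke `#ff00ff` → score (S550, F1672). Machine vertices: (29.27,16.06) → (25.62,24.86) → (16.82,28.51) → (8.02,24.86) → (4.37,16.06) → (8.02,7.26) → (16.82,3.61) → (25.62,7.26) → (29.27,16.06). Closed: final G1 returns to the first vertex.

**Shape 6** — `<path>` line segment, stroke `#ff0000` → cut (S739, F553). Machine vertices: (141.72,26.18) → (91.27,11.95). Open path.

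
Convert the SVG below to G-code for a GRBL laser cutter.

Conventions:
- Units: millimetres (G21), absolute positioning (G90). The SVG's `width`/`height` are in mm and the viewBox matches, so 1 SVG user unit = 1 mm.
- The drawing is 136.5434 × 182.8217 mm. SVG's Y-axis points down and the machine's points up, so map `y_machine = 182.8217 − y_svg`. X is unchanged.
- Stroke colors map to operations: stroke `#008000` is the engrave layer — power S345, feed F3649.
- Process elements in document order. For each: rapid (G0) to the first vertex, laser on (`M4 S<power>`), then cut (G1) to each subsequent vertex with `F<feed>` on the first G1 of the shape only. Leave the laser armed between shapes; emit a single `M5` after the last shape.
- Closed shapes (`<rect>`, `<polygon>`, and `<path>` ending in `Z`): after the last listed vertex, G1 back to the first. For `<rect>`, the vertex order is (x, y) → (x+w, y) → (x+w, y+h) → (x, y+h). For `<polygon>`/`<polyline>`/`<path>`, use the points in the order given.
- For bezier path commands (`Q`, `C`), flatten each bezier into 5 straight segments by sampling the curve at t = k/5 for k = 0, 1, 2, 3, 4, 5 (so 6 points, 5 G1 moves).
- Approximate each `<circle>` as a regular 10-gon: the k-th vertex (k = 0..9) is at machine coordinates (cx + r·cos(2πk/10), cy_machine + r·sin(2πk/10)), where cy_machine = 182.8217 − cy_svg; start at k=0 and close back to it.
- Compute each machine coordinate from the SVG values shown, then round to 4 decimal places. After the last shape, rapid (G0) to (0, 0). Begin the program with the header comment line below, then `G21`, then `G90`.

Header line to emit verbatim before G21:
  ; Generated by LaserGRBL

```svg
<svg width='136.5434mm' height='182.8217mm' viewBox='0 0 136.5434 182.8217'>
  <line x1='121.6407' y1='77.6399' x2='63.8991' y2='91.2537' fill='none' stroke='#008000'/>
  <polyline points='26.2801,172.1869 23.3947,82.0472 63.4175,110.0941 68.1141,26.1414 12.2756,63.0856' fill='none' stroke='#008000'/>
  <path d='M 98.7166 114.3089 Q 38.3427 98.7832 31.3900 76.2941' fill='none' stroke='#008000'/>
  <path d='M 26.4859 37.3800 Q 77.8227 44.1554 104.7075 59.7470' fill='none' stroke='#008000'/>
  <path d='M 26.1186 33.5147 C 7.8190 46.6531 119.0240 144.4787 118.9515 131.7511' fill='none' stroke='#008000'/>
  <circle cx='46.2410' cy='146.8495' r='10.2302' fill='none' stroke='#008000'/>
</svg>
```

viewBox `0 0 136.5434 182.8217` with mm width/height → 1 unit = 1 mm. Flip: y_m = 182.8217 − y_svg.

**Shape 1** — `<line>` line segment, stroke `#008000` → engrave (S345, F3649). Machine vertices: (121.6407,105.1818) → (63.8991,91.5680). Open path.

**Shape 2** — `<polyline>` open polyline, stroke `#008000` → engrave (S345, F3649). Machine vertices: (26.2801,10.6348) → (23.3947,100.7745) → (63.4175,72.7276) → (68.1141,156.6803) → (12.2756,119.7361). Open path.

**Shape 3** — `<path>` quadratic bezier, stroke `#008000` → engrave (S345, F3649). Control points (SVG): P0=(98.7166,114.3089), P1=(38.3427,98.7832), P2=(31.3900,76.2941); sampled at t=k/5. Machine vertices: (98.7166,68.5128) → (76.7039,75.0016) → (58.9649,82.0475) → (45.4996,89.6505) → (36.3079,97.8105) → (31.3900,106.5276). Open path.

**Shape 4** — `<path>` quadratic bezier, stroke `#008000` → engrave (S345, F3649). Control points (SVG): P0=(26.4859,37.3800), P1=(77.8227,44.1554), P2=(104.7075,59.7470); sampled at t=k/5. Machine vertices: (26.4859,145.4417) → (46.0425,142.3789) → (63.6430,138.6108) → (79.2873,134.1374) → (92.9755,128.9587) → (104.7075,123.0747). Open path.

**Shape 5** — `<path>` cubic bezier, stroke `#008000` → engrave (S345, F3649). Control points (SVG): P0=(26.1186,33.5147), P1=(7.8190,46.6531), P2=(119.0240,144.4787), P3=(118.9515,131.7511); sampled at t=k/5. Machine vertices: (26.1186,149.3070) → (28.7531,132.8234) → (50.9112,105.3864) → (81.0354,76.3676) → (107.5680,55.1385) → (118.9515,51.0706). Open path.

**Shape 6** — `<circle>` circle, stroke `#008000` → engrave (S345, F3649). Machine vertices: (56.4712,35.9722) → (54.5174,41.9854) → (49.4023,45.7017) → (43.0797,45.7017) → (37.9646,41.9854) → (36.0108,35.9722) → (37.9646,29.9590) → (43.0797,26.2427) → (49.4023,26.2427) → (54.5174,29.9590) → (56.4712,35.9722). Closed: final G1 returns to the first vertex.

; Generated by LaserGRBL
G21
G90
G0 X121.6407 Y105.1818
M4 S345
G1 X63.8991 Y91.5680 F3649
G0 X26.2801 Y10.6348
M4 S345
G1 X23.3947 Y100.7745 F3649
G1 X63.4175 Y72.7276
G1 X68.1141 Y156.6803
G1 X12.2756 Y119.7361
G0 X98.7166 Y68.5128
M4 S345
G1 X76.7039 Y75.0016 F3649
G1 X58.9649 Y82.0475
G1 X45.4996 Y89.6505
G1 X36.3079 Y97.8105
G1 X31.3900 Y106.5276
G0 X26.4859 Y145.4417
M4 S345
G1 X46.0425 Y142.3789 F3649
G1 X63.6430 Y138.6108
G1 X79.2873 Y134.1374
G1 X92.9755 Y128.9587
G1 X104.7075 Y123.0747
G0 X26.1186 Y149.3070
M4 S345
G1 X28.7531 Y132.8234 F3649
G1 X50.9112 Y105.3864
G1 X81.0354 Y76.3676
G1 X107.5680 Y55.1385
G1 X118.9515 Y51.0706
G0 X56.4712 Y35.9722
M4 S345
G1 X54.5174 Y41.9854 F3649
G1 X49.4023 Y45.7017
G1 X43.0797 Y45.7017
G1 X37.9646 Y41.9854
G1 X36.0108 Y35.9722
G1 X37.9646 Y29.9590
G1 X43.0797 Y26.2427
G1 X49.4023 Y26.2427
G1 X54.5174 Y29.9590
G1 X56.4712 Y35.9722
M5
G0 X0.0000 Y0.0000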